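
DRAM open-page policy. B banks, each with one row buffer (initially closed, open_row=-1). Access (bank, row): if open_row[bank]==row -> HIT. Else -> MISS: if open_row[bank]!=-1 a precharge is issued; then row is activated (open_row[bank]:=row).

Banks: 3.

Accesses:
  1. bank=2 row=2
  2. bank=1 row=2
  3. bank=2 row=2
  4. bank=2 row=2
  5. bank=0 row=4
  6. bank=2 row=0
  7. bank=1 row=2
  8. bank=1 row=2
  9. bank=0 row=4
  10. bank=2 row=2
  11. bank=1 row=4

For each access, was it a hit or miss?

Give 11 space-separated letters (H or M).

Answer: M M H H M M H H H M M

Derivation:
Acc 1: bank2 row2 -> MISS (open row2); precharges=0
Acc 2: bank1 row2 -> MISS (open row2); precharges=0
Acc 3: bank2 row2 -> HIT
Acc 4: bank2 row2 -> HIT
Acc 5: bank0 row4 -> MISS (open row4); precharges=0
Acc 6: bank2 row0 -> MISS (open row0); precharges=1
Acc 7: bank1 row2 -> HIT
Acc 8: bank1 row2 -> HIT
Acc 9: bank0 row4 -> HIT
Acc 10: bank2 row2 -> MISS (open row2); precharges=2
Acc 11: bank1 row4 -> MISS (open row4); precharges=3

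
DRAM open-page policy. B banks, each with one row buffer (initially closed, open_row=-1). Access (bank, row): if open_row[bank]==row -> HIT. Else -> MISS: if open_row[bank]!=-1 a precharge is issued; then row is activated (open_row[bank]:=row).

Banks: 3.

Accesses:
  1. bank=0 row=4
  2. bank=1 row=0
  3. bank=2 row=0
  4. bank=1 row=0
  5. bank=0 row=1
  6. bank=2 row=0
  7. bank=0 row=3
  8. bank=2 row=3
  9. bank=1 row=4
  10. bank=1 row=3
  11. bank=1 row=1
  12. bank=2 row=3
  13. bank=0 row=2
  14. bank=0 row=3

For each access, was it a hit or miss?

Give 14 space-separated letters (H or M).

Answer: M M M H M H M M M M M H M M

Derivation:
Acc 1: bank0 row4 -> MISS (open row4); precharges=0
Acc 2: bank1 row0 -> MISS (open row0); precharges=0
Acc 3: bank2 row0 -> MISS (open row0); precharges=0
Acc 4: bank1 row0 -> HIT
Acc 5: bank0 row1 -> MISS (open row1); precharges=1
Acc 6: bank2 row0 -> HIT
Acc 7: bank0 row3 -> MISS (open row3); precharges=2
Acc 8: bank2 row3 -> MISS (open row3); precharges=3
Acc 9: bank1 row4 -> MISS (open row4); precharges=4
Acc 10: bank1 row3 -> MISS (open row3); precharges=5
Acc 11: bank1 row1 -> MISS (open row1); precharges=6
Acc 12: bank2 row3 -> HIT
Acc 13: bank0 row2 -> MISS (open row2); precharges=7
Acc 14: bank0 row3 -> MISS (open row3); precharges=8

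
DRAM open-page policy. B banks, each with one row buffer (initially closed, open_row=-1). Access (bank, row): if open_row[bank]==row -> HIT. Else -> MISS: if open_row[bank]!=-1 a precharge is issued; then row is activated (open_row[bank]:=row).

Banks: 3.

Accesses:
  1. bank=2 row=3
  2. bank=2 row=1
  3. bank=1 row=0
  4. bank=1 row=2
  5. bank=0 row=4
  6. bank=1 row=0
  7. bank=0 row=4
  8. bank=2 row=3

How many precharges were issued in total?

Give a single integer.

Acc 1: bank2 row3 -> MISS (open row3); precharges=0
Acc 2: bank2 row1 -> MISS (open row1); precharges=1
Acc 3: bank1 row0 -> MISS (open row0); precharges=1
Acc 4: bank1 row2 -> MISS (open row2); precharges=2
Acc 5: bank0 row4 -> MISS (open row4); precharges=2
Acc 6: bank1 row0 -> MISS (open row0); precharges=3
Acc 7: bank0 row4 -> HIT
Acc 8: bank2 row3 -> MISS (open row3); precharges=4

Answer: 4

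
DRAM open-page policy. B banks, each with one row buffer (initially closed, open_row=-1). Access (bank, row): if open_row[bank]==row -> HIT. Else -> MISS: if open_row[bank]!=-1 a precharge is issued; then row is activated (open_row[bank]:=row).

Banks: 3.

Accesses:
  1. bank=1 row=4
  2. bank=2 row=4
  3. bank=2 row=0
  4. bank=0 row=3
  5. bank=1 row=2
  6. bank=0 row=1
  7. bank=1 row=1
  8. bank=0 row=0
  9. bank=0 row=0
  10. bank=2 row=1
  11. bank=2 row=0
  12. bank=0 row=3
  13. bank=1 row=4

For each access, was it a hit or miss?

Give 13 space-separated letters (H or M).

Answer: M M M M M M M M H M M M M

Derivation:
Acc 1: bank1 row4 -> MISS (open row4); precharges=0
Acc 2: bank2 row4 -> MISS (open row4); precharges=0
Acc 3: bank2 row0 -> MISS (open row0); precharges=1
Acc 4: bank0 row3 -> MISS (open row3); precharges=1
Acc 5: bank1 row2 -> MISS (open row2); precharges=2
Acc 6: bank0 row1 -> MISS (open row1); precharges=3
Acc 7: bank1 row1 -> MISS (open row1); precharges=4
Acc 8: bank0 row0 -> MISS (open row0); precharges=5
Acc 9: bank0 row0 -> HIT
Acc 10: bank2 row1 -> MISS (open row1); precharges=6
Acc 11: bank2 row0 -> MISS (open row0); precharges=7
Acc 12: bank0 row3 -> MISS (open row3); precharges=8
Acc 13: bank1 row4 -> MISS (open row4); precharges=9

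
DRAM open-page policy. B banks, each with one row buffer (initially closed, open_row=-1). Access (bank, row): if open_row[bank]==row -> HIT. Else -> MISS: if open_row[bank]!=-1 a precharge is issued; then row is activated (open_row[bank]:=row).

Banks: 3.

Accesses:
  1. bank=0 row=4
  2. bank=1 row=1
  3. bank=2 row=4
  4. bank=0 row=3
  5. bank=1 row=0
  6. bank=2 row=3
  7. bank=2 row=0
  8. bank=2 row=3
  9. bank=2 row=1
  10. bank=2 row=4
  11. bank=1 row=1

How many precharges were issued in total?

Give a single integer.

Answer: 8

Derivation:
Acc 1: bank0 row4 -> MISS (open row4); precharges=0
Acc 2: bank1 row1 -> MISS (open row1); precharges=0
Acc 3: bank2 row4 -> MISS (open row4); precharges=0
Acc 4: bank0 row3 -> MISS (open row3); precharges=1
Acc 5: bank1 row0 -> MISS (open row0); precharges=2
Acc 6: bank2 row3 -> MISS (open row3); precharges=3
Acc 7: bank2 row0 -> MISS (open row0); precharges=4
Acc 8: bank2 row3 -> MISS (open row3); precharges=5
Acc 9: bank2 row1 -> MISS (open row1); precharges=6
Acc 10: bank2 row4 -> MISS (open row4); precharges=7
Acc 11: bank1 row1 -> MISS (open row1); precharges=8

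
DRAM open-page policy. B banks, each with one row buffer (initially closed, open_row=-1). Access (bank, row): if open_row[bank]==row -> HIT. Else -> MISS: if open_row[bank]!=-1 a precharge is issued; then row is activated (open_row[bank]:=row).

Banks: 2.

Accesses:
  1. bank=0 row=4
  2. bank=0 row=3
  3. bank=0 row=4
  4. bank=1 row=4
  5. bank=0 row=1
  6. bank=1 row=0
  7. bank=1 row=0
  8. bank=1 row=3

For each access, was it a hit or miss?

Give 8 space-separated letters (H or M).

Answer: M M M M M M H M

Derivation:
Acc 1: bank0 row4 -> MISS (open row4); precharges=0
Acc 2: bank0 row3 -> MISS (open row3); precharges=1
Acc 3: bank0 row4 -> MISS (open row4); precharges=2
Acc 4: bank1 row4 -> MISS (open row4); precharges=2
Acc 5: bank0 row1 -> MISS (open row1); precharges=3
Acc 6: bank1 row0 -> MISS (open row0); precharges=4
Acc 7: bank1 row0 -> HIT
Acc 8: bank1 row3 -> MISS (open row3); precharges=5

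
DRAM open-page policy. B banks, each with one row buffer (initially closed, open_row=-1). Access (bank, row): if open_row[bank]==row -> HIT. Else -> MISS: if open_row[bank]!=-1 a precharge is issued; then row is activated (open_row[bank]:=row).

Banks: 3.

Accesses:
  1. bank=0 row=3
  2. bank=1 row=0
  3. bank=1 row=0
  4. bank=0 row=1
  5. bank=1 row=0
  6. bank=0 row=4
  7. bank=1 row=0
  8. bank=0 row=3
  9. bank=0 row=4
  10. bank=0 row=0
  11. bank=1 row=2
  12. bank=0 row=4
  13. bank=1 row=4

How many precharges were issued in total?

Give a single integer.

Acc 1: bank0 row3 -> MISS (open row3); precharges=0
Acc 2: bank1 row0 -> MISS (open row0); precharges=0
Acc 3: bank1 row0 -> HIT
Acc 4: bank0 row1 -> MISS (open row1); precharges=1
Acc 5: bank1 row0 -> HIT
Acc 6: bank0 row4 -> MISS (open row4); precharges=2
Acc 7: bank1 row0 -> HIT
Acc 8: bank0 row3 -> MISS (open row3); precharges=3
Acc 9: bank0 row4 -> MISS (open row4); precharges=4
Acc 10: bank0 row0 -> MISS (open row0); precharges=5
Acc 11: bank1 row2 -> MISS (open row2); precharges=6
Acc 12: bank0 row4 -> MISS (open row4); precharges=7
Acc 13: bank1 row4 -> MISS (open row4); precharges=8

Answer: 8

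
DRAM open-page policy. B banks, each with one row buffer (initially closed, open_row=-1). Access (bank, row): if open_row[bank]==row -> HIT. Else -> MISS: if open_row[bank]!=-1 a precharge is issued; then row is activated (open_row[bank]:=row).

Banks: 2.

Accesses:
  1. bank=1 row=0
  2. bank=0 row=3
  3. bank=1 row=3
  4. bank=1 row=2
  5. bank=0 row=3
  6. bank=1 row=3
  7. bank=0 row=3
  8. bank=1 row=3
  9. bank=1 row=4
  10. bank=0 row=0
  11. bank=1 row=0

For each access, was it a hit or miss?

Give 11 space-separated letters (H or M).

Acc 1: bank1 row0 -> MISS (open row0); precharges=0
Acc 2: bank0 row3 -> MISS (open row3); precharges=0
Acc 3: bank1 row3 -> MISS (open row3); precharges=1
Acc 4: bank1 row2 -> MISS (open row2); precharges=2
Acc 5: bank0 row3 -> HIT
Acc 6: bank1 row3 -> MISS (open row3); precharges=3
Acc 7: bank0 row3 -> HIT
Acc 8: bank1 row3 -> HIT
Acc 9: bank1 row4 -> MISS (open row4); precharges=4
Acc 10: bank0 row0 -> MISS (open row0); precharges=5
Acc 11: bank1 row0 -> MISS (open row0); precharges=6

Answer: M M M M H M H H M M M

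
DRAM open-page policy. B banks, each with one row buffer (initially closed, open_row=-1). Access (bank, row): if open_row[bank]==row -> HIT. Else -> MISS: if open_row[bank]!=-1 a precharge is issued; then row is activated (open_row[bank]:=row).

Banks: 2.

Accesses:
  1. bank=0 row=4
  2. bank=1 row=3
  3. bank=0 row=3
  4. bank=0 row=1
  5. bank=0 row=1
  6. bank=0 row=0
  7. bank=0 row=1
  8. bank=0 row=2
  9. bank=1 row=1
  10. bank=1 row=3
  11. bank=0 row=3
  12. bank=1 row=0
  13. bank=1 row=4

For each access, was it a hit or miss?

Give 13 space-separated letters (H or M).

Acc 1: bank0 row4 -> MISS (open row4); precharges=0
Acc 2: bank1 row3 -> MISS (open row3); precharges=0
Acc 3: bank0 row3 -> MISS (open row3); precharges=1
Acc 4: bank0 row1 -> MISS (open row1); precharges=2
Acc 5: bank0 row1 -> HIT
Acc 6: bank0 row0 -> MISS (open row0); precharges=3
Acc 7: bank0 row1 -> MISS (open row1); precharges=4
Acc 8: bank0 row2 -> MISS (open row2); precharges=5
Acc 9: bank1 row1 -> MISS (open row1); precharges=6
Acc 10: bank1 row3 -> MISS (open row3); precharges=7
Acc 11: bank0 row3 -> MISS (open row3); precharges=8
Acc 12: bank1 row0 -> MISS (open row0); precharges=9
Acc 13: bank1 row4 -> MISS (open row4); precharges=10

Answer: M M M M H M M M M M M M M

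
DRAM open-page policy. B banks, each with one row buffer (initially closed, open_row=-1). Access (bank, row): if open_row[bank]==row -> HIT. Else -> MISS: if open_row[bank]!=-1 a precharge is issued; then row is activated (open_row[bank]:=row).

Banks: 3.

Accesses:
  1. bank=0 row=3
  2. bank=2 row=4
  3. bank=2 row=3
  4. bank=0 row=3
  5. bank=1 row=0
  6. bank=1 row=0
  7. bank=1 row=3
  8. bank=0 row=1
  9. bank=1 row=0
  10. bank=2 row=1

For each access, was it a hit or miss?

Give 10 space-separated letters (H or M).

Acc 1: bank0 row3 -> MISS (open row3); precharges=0
Acc 2: bank2 row4 -> MISS (open row4); precharges=0
Acc 3: bank2 row3 -> MISS (open row3); precharges=1
Acc 4: bank0 row3 -> HIT
Acc 5: bank1 row0 -> MISS (open row0); precharges=1
Acc 6: bank1 row0 -> HIT
Acc 7: bank1 row3 -> MISS (open row3); precharges=2
Acc 8: bank0 row1 -> MISS (open row1); precharges=3
Acc 9: bank1 row0 -> MISS (open row0); precharges=4
Acc 10: bank2 row1 -> MISS (open row1); precharges=5

Answer: M M M H M H M M M M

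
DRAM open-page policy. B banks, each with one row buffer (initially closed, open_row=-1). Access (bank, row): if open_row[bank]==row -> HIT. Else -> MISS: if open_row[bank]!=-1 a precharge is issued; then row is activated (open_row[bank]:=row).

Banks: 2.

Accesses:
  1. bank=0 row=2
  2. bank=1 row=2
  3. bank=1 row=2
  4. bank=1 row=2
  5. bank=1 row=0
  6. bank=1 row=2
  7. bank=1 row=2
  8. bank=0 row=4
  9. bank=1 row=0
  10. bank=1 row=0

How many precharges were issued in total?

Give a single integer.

Acc 1: bank0 row2 -> MISS (open row2); precharges=0
Acc 2: bank1 row2 -> MISS (open row2); precharges=0
Acc 3: bank1 row2 -> HIT
Acc 4: bank1 row2 -> HIT
Acc 5: bank1 row0 -> MISS (open row0); precharges=1
Acc 6: bank1 row2 -> MISS (open row2); precharges=2
Acc 7: bank1 row2 -> HIT
Acc 8: bank0 row4 -> MISS (open row4); precharges=3
Acc 9: bank1 row0 -> MISS (open row0); precharges=4
Acc 10: bank1 row0 -> HIT

Answer: 4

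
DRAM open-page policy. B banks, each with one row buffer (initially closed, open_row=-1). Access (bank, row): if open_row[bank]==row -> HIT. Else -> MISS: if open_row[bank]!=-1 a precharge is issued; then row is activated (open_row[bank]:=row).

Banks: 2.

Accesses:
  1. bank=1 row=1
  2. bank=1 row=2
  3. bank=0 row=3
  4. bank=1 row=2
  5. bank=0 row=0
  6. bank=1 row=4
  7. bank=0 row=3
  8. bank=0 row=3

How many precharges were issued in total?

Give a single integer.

Answer: 4

Derivation:
Acc 1: bank1 row1 -> MISS (open row1); precharges=0
Acc 2: bank1 row2 -> MISS (open row2); precharges=1
Acc 3: bank0 row3 -> MISS (open row3); precharges=1
Acc 4: bank1 row2 -> HIT
Acc 5: bank0 row0 -> MISS (open row0); precharges=2
Acc 6: bank1 row4 -> MISS (open row4); precharges=3
Acc 7: bank0 row3 -> MISS (open row3); precharges=4
Acc 8: bank0 row3 -> HIT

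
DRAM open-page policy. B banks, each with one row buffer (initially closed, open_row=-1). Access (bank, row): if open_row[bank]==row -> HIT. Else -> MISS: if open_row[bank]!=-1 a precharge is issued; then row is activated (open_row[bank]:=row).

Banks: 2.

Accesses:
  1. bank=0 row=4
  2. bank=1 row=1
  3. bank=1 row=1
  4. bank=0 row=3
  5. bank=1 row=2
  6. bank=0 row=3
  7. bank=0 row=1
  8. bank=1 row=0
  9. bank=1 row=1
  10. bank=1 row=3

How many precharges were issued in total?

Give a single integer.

Answer: 6

Derivation:
Acc 1: bank0 row4 -> MISS (open row4); precharges=0
Acc 2: bank1 row1 -> MISS (open row1); precharges=0
Acc 3: bank1 row1 -> HIT
Acc 4: bank0 row3 -> MISS (open row3); precharges=1
Acc 5: bank1 row2 -> MISS (open row2); precharges=2
Acc 6: bank0 row3 -> HIT
Acc 7: bank0 row1 -> MISS (open row1); precharges=3
Acc 8: bank1 row0 -> MISS (open row0); precharges=4
Acc 9: bank1 row1 -> MISS (open row1); precharges=5
Acc 10: bank1 row3 -> MISS (open row3); precharges=6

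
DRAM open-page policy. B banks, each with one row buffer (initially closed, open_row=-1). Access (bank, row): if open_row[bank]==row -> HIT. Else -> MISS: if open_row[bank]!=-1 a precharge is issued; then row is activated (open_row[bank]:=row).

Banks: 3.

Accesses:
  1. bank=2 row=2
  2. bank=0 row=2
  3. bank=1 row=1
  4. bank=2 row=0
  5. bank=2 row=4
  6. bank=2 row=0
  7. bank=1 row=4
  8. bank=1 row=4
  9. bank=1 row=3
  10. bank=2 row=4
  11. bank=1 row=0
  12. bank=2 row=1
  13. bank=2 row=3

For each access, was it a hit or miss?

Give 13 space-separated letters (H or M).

Answer: M M M M M M M H M M M M M

Derivation:
Acc 1: bank2 row2 -> MISS (open row2); precharges=0
Acc 2: bank0 row2 -> MISS (open row2); precharges=0
Acc 3: bank1 row1 -> MISS (open row1); precharges=0
Acc 4: bank2 row0 -> MISS (open row0); precharges=1
Acc 5: bank2 row4 -> MISS (open row4); precharges=2
Acc 6: bank2 row0 -> MISS (open row0); precharges=3
Acc 7: bank1 row4 -> MISS (open row4); precharges=4
Acc 8: bank1 row4 -> HIT
Acc 9: bank1 row3 -> MISS (open row3); precharges=5
Acc 10: bank2 row4 -> MISS (open row4); precharges=6
Acc 11: bank1 row0 -> MISS (open row0); precharges=7
Acc 12: bank2 row1 -> MISS (open row1); precharges=8
Acc 13: bank2 row3 -> MISS (open row3); precharges=9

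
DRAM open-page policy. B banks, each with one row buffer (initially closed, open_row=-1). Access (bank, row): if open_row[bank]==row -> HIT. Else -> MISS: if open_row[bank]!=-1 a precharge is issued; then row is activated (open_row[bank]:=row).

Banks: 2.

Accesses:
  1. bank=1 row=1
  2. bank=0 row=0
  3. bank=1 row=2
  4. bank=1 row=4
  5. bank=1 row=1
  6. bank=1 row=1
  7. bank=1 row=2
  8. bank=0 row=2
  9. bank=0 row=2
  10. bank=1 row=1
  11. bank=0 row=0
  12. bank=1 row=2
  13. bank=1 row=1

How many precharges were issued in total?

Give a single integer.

Answer: 9

Derivation:
Acc 1: bank1 row1 -> MISS (open row1); precharges=0
Acc 2: bank0 row0 -> MISS (open row0); precharges=0
Acc 3: bank1 row2 -> MISS (open row2); precharges=1
Acc 4: bank1 row4 -> MISS (open row4); precharges=2
Acc 5: bank1 row1 -> MISS (open row1); precharges=3
Acc 6: bank1 row1 -> HIT
Acc 7: bank1 row2 -> MISS (open row2); precharges=4
Acc 8: bank0 row2 -> MISS (open row2); precharges=5
Acc 9: bank0 row2 -> HIT
Acc 10: bank1 row1 -> MISS (open row1); precharges=6
Acc 11: bank0 row0 -> MISS (open row0); precharges=7
Acc 12: bank1 row2 -> MISS (open row2); precharges=8
Acc 13: bank1 row1 -> MISS (open row1); precharges=9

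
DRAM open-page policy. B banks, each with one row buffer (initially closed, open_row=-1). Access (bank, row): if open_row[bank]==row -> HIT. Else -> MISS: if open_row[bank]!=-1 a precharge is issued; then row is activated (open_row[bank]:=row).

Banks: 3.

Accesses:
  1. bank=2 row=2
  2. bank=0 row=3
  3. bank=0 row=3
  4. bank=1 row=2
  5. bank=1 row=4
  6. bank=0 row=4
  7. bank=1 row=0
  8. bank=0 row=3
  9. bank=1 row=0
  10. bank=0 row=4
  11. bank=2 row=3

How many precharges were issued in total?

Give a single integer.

Answer: 6

Derivation:
Acc 1: bank2 row2 -> MISS (open row2); precharges=0
Acc 2: bank0 row3 -> MISS (open row3); precharges=0
Acc 3: bank0 row3 -> HIT
Acc 4: bank1 row2 -> MISS (open row2); precharges=0
Acc 5: bank1 row4 -> MISS (open row4); precharges=1
Acc 6: bank0 row4 -> MISS (open row4); precharges=2
Acc 7: bank1 row0 -> MISS (open row0); precharges=3
Acc 8: bank0 row3 -> MISS (open row3); precharges=4
Acc 9: bank1 row0 -> HIT
Acc 10: bank0 row4 -> MISS (open row4); precharges=5
Acc 11: bank2 row3 -> MISS (open row3); precharges=6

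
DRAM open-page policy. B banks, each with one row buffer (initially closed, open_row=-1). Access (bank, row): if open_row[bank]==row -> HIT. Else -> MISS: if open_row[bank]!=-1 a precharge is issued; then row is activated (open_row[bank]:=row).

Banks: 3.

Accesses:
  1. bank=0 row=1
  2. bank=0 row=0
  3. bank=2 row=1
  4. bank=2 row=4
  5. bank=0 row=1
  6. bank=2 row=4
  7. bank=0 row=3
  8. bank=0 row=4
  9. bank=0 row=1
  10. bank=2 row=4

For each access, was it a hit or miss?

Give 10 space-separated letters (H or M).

Acc 1: bank0 row1 -> MISS (open row1); precharges=0
Acc 2: bank0 row0 -> MISS (open row0); precharges=1
Acc 3: bank2 row1 -> MISS (open row1); precharges=1
Acc 4: bank2 row4 -> MISS (open row4); precharges=2
Acc 5: bank0 row1 -> MISS (open row1); precharges=3
Acc 6: bank2 row4 -> HIT
Acc 7: bank0 row3 -> MISS (open row3); precharges=4
Acc 8: bank0 row4 -> MISS (open row4); precharges=5
Acc 9: bank0 row1 -> MISS (open row1); precharges=6
Acc 10: bank2 row4 -> HIT

Answer: M M M M M H M M M H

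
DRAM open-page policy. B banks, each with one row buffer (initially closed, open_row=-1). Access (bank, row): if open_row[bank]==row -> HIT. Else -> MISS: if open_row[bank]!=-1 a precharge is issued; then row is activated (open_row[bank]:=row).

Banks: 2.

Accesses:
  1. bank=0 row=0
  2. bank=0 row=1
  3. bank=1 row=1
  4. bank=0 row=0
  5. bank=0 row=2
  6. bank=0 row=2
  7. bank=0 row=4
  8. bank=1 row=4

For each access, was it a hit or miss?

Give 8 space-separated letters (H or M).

Answer: M M M M M H M M

Derivation:
Acc 1: bank0 row0 -> MISS (open row0); precharges=0
Acc 2: bank0 row1 -> MISS (open row1); precharges=1
Acc 3: bank1 row1 -> MISS (open row1); precharges=1
Acc 4: bank0 row0 -> MISS (open row0); precharges=2
Acc 5: bank0 row2 -> MISS (open row2); precharges=3
Acc 6: bank0 row2 -> HIT
Acc 7: bank0 row4 -> MISS (open row4); precharges=4
Acc 8: bank1 row4 -> MISS (open row4); precharges=5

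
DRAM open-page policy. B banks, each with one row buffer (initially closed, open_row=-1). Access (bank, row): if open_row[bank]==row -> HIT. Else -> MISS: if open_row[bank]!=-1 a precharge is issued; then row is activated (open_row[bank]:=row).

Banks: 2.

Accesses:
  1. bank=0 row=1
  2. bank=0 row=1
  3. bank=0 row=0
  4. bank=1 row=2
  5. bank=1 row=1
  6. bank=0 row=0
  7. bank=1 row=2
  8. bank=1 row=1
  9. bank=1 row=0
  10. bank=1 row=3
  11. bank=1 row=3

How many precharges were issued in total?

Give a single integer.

Answer: 6

Derivation:
Acc 1: bank0 row1 -> MISS (open row1); precharges=0
Acc 2: bank0 row1 -> HIT
Acc 3: bank0 row0 -> MISS (open row0); precharges=1
Acc 4: bank1 row2 -> MISS (open row2); precharges=1
Acc 5: bank1 row1 -> MISS (open row1); precharges=2
Acc 6: bank0 row0 -> HIT
Acc 7: bank1 row2 -> MISS (open row2); precharges=3
Acc 8: bank1 row1 -> MISS (open row1); precharges=4
Acc 9: bank1 row0 -> MISS (open row0); precharges=5
Acc 10: bank1 row3 -> MISS (open row3); precharges=6
Acc 11: bank1 row3 -> HIT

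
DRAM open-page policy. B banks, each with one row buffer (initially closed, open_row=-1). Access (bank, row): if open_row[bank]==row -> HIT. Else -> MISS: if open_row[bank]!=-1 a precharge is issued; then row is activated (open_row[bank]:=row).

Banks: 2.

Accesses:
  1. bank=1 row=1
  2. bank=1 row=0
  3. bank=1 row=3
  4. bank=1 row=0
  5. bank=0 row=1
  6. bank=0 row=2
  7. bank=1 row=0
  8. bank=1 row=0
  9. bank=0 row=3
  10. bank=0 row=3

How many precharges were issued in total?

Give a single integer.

Acc 1: bank1 row1 -> MISS (open row1); precharges=0
Acc 2: bank1 row0 -> MISS (open row0); precharges=1
Acc 3: bank1 row3 -> MISS (open row3); precharges=2
Acc 4: bank1 row0 -> MISS (open row0); precharges=3
Acc 5: bank0 row1 -> MISS (open row1); precharges=3
Acc 6: bank0 row2 -> MISS (open row2); precharges=4
Acc 7: bank1 row0 -> HIT
Acc 8: bank1 row0 -> HIT
Acc 9: bank0 row3 -> MISS (open row3); precharges=5
Acc 10: bank0 row3 -> HIT

Answer: 5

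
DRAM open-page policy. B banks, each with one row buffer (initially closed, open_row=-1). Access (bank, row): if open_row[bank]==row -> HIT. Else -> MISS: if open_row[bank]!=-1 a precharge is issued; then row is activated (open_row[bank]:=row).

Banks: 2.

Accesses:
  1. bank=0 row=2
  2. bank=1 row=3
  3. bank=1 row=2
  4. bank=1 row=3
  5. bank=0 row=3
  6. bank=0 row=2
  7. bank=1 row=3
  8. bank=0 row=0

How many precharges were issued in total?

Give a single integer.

Acc 1: bank0 row2 -> MISS (open row2); precharges=0
Acc 2: bank1 row3 -> MISS (open row3); precharges=0
Acc 3: bank1 row2 -> MISS (open row2); precharges=1
Acc 4: bank1 row3 -> MISS (open row3); precharges=2
Acc 5: bank0 row3 -> MISS (open row3); precharges=3
Acc 6: bank0 row2 -> MISS (open row2); precharges=4
Acc 7: bank1 row3 -> HIT
Acc 8: bank0 row0 -> MISS (open row0); precharges=5

Answer: 5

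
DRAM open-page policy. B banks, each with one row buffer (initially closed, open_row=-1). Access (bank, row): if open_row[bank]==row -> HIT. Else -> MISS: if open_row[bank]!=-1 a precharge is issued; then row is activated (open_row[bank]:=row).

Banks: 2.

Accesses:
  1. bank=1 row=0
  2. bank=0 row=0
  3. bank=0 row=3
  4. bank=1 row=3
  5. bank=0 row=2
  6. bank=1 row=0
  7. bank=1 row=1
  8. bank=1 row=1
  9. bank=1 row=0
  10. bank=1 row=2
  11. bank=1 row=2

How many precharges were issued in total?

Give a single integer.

Acc 1: bank1 row0 -> MISS (open row0); precharges=0
Acc 2: bank0 row0 -> MISS (open row0); precharges=0
Acc 3: bank0 row3 -> MISS (open row3); precharges=1
Acc 4: bank1 row3 -> MISS (open row3); precharges=2
Acc 5: bank0 row2 -> MISS (open row2); precharges=3
Acc 6: bank1 row0 -> MISS (open row0); precharges=4
Acc 7: bank1 row1 -> MISS (open row1); precharges=5
Acc 8: bank1 row1 -> HIT
Acc 9: bank1 row0 -> MISS (open row0); precharges=6
Acc 10: bank1 row2 -> MISS (open row2); precharges=7
Acc 11: bank1 row2 -> HIT

Answer: 7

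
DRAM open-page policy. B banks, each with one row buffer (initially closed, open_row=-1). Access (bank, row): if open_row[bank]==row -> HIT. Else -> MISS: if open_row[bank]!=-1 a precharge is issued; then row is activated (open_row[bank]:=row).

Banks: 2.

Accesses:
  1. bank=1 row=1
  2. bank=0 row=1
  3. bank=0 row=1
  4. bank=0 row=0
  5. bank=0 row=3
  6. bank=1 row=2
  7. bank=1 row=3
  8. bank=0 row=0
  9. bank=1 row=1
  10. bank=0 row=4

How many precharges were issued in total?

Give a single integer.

Acc 1: bank1 row1 -> MISS (open row1); precharges=0
Acc 2: bank0 row1 -> MISS (open row1); precharges=0
Acc 3: bank0 row1 -> HIT
Acc 4: bank0 row0 -> MISS (open row0); precharges=1
Acc 5: bank0 row3 -> MISS (open row3); precharges=2
Acc 6: bank1 row2 -> MISS (open row2); precharges=3
Acc 7: bank1 row3 -> MISS (open row3); precharges=4
Acc 8: bank0 row0 -> MISS (open row0); precharges=5
Acc 9: bank1 row1 -> MISS (open row1); precharges=6
Acc 10: bank0 row4 -> MISS (open row4); precharges=7

Answer: 7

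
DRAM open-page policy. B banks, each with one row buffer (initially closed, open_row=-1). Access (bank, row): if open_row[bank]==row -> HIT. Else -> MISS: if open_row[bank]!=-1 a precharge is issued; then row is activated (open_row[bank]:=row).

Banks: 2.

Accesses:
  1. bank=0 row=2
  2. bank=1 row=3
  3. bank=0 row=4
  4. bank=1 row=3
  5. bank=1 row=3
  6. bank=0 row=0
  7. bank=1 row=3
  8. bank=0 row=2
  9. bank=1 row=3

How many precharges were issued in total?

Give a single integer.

Answer: 3

Derivation:
Acc 1: bank0 row2 -> MISS (open row2); precharges=0
Acc 2: bank1 row3 -> MISS (open row3); precharges=0
Acc 3: bank0 row4 -> MISS (open row4); precharges=1
Acc 4: bank1 row3 -> HIT
Acc 5: bank1 row3 -> HIT
Acc 6: bank0 row0 -> MISS (open row0); precharges=2
Acc 7: bank1 row3 -> HIT
Acc 8: bank0 row2 -> MISS (open row2); precharges=3
Acc 9: bank1 row3 -> HIT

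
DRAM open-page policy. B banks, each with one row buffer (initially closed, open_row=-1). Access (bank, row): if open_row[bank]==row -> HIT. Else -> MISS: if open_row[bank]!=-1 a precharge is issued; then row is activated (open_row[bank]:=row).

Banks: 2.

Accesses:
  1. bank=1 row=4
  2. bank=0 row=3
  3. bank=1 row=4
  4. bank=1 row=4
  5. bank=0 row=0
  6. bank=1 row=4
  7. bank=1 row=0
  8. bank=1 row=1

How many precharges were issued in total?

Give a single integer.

Answer: 3

Derivation:
Acc 1: bank1 row4 -> MISS (open row4); precharges=0
Acc 2: bank0 row3 -> MISS (open row3); precharges=0
Acc 3: bank1 row4 -> HIT
Acc 4: bank1 row4 -> HIT
Acc 5: bank0 row0 -> MISS (open row0); precharges=1
Acc 6: bank1 row4 -> HIT
Acc 7: bank1 row0 -> MISS (open row0); precharges=2
Acc 8: bank1 row1 -> MISS (open row1); precharges=3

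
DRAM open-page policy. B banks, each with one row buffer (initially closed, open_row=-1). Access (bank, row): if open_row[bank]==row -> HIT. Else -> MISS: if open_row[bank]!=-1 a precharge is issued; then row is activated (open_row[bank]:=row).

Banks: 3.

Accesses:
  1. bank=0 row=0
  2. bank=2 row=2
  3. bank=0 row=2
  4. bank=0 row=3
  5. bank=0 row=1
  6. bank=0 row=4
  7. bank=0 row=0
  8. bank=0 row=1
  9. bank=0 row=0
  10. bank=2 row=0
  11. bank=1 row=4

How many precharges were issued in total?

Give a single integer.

Answer: 8

Derivation:
Acc 1: bank0 row0 -> MISS (open row0); precharges=0
Acc 2: bank2 row2 -> MISS (open row2); precharges=0
Acc 3: bank0 row2 -> MISS (open row2); precharges=1
Acc 4: bank0 row3 -> MISS (open row3); precharges=2
Acc 5: bank0 row1 -> MISS (open row1); precharges=3
Acc 6: bank0 row4 -> MISS (open row4); precharges=4
Acc 7: bank0 row0 -> MISS (open row0); precharges=5
Acc 8: bank0 row1 -> MISS (open row1); precharges=6
Acc 9: bank0 row0 -> MISS (open row0); precharges=7
Acc 10: bank2 row0 -> MISS (open row0); precharges=8
Acc 11: bank1 row4 -> MISS (open row4); precharges=8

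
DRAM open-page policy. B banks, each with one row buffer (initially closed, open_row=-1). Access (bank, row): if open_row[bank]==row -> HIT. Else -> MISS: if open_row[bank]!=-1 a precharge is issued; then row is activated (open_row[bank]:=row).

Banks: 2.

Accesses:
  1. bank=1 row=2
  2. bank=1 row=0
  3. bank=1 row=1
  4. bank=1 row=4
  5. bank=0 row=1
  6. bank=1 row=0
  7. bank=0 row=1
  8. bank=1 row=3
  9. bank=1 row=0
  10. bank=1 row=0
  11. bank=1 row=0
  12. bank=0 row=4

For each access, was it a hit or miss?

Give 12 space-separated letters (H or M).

Answer: M M M M M M H M M H H M

Derivation:
Acc 1: bank1 row2 -> MISS (open row2); precharges=0
Acc 2: bank1 row0 -> MISS (open row0); precharges=1
Acc 3: bank1 row1 -> MISS (open row1); precharges=2
Acc 4: bank1 row4 -> MISS (open row4); precharges=3
Acc 5: bank0 row1 -> MISS (open row1); precharges=3
Acc 6: bank1 row0 -> MISS (open row0); precharges=4
Acc 7: bank0 row1 -> HIT
Acc 8: bank1 row3 -> MISS (open row3); precharges=5
Acc 9: bank1 row0 -> MISS (open row0); precharges=6
Acc 10: bank1 row0 -> HIT
Acc 11: bank1 row0 -> HIT
Acc 12: bank0 row4 -> MISS (open row4); precharges=7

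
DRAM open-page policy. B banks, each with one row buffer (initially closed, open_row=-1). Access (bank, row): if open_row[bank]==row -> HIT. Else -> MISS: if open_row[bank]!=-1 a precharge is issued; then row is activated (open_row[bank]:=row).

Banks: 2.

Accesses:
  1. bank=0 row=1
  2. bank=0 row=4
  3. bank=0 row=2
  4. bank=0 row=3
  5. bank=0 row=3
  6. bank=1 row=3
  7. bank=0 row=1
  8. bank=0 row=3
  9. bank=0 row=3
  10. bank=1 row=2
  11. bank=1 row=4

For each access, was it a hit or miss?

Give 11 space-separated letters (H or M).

Answer: M M M M H M M M H M M

Derivation:
Acc 1: bank0 row1 -> MISS (open row1); precharges=0
Acc 2: bank0 row4 -> MISS (open row4); precharges=1
Acc 3: bank0 row2 -> MISS (open row2); precharges=2
Acc 4: bank0 row3 -> MISS (open row3); precharges=3
Acc 5: bank0 row3 -> HIT
Acc 6: bank1 row3 -> MISS (open row3); precharges=3
Acc 7: bank0 row1 -> MISS (open row1); precharges=4
Acc 8: bank0 row3 -> MISS (open row3); precharges=5
Acc 9: bank0 row3 -> HIT
Acc 10: bank1 row2 -> MISS (open row2); precharges=6
Acc 11: bank1 row4 -> MISS (open row4); precharges=7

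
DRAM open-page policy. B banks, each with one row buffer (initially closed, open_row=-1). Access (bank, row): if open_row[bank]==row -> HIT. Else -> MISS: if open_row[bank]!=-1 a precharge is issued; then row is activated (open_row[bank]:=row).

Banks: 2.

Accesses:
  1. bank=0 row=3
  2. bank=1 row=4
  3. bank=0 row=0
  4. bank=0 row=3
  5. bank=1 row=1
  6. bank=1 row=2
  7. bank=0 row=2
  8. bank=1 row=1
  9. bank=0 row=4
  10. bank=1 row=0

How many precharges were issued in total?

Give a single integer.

Answer: 8

Derivation:
Acc 1: bank0 row3 -> MISS (open row3); precharges=0
Acc 2: bank1 row4 -> MISS (open row4); precharges=0
Acc 3: bank0 row0 -> MISS (open row0); precharges=1
Acc 4: bank0 row3 -> MISS (open row3); precharges=2
Acc 5: bank1 row1 -> MISS (open row1); precharges=3
Acc 6: bank1 row2 -> MISS (open row2); precharges=4
Acc 7: bank0 row2 -> MISS (open row2); precharges=5
Acc 8: bank1 row1 -> MISS (open row1); precharges=6
Acc 9: bank0 row4 -> MISS (open row4); precharges=7
Acc 10: bank1 row0 -> MISS (open row0); precharges=8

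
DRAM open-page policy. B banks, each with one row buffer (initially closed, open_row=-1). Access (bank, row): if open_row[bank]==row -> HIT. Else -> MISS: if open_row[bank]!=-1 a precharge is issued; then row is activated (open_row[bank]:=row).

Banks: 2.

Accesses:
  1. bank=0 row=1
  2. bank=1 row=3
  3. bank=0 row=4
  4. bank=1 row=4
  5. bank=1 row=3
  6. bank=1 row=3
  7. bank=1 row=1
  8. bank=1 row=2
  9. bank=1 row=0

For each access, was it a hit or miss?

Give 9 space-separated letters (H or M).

Acc 1: bank0 row1 -> MISS (open row1); precharges=0
Acc 2: bank1 row3 -> MISS (open row3); precharges=0
Acc 3: bank0 row4 -> MISS (open row4); precharges=1
Acc 4: bank1 row4 -> MISS (open row4); precharges=2
Acc 5: bank1 row3 -> MISS (open row3); precharges=3
Acc 6: bank1 row3 -> HIT
Acc 7: bank1 row1 -> MISS (open row1); precharges=4
Acc 8: bank1 row2 -> MISS (open row2); precharges=5
Acc 9: bank1 row0 -> MISS (open row0); precharges=6

Answer: M M M M M H M M M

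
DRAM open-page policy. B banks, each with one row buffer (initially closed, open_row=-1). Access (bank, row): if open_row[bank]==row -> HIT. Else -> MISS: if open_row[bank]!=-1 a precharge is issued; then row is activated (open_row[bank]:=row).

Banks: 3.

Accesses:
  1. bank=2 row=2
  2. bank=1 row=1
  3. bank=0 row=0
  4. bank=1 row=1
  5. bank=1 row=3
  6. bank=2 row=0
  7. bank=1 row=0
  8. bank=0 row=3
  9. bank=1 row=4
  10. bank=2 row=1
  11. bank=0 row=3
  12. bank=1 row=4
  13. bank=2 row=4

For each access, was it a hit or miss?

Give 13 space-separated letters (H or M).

Acc 1: bank2 row2 -> MISS (open row2); precharges=0
Acc 2: bank1 row1 -> MISS (open row1); precharges=0
Acc 3: bank0 row0 -> MISS (open row0); precharges=0
Acc 4: bank1 row1 -> HIT
Acc 5: bank1 row3 -> MISS (open row3); precharges=1
Acc 6: bank2 row0 -> MISS (open row0); precharges=2
Acc 7: bank1 row0 -> MISS (open row0); precharges=3
Acc 8: bank0 row3 -> MISS (open row3); precharges=4
Acc 9: bank1 row4 -> MISS (open row4); precharges=5
Acc 10: bank2 row1 -> MISS (open row1); precharges=6
Acc 11: bank0 row3 -> HIT
Acc 12: bank1 row4 -> HIT
Acc 13: bank2 row4 -> MISS (open row4); precharges=7

Answer: M M M H M M M M M M H H M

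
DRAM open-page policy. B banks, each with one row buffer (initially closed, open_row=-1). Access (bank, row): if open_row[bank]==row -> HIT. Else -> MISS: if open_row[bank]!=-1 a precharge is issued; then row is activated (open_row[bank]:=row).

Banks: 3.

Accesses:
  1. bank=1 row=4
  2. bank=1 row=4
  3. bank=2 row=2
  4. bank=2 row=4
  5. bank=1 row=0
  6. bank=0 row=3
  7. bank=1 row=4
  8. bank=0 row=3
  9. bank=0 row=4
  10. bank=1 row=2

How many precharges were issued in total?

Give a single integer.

Acc 1: bank1 row4 -> MISS (open row4); precharges=0
Acc 2: bank1 row4 -> HIT
Acc 3: bank2 row2 -> MISS (open row2); precharges=0
Acc 4: bank2 row4 -> MISS (open row4); precharges=1
Acc 5: bank1 row0 -> MISS (open row0); precharges=2
Acc 6: bank0 row3 -> MISS (open row3); precharges=2
Acc 7: bank1 row4 -> MISS (open row4); precharges=3
Acc 8: bank0 row3 -> HIT
Acc 9: bank0 row4 -> MISS (open row4); precharges=4
Acc 10: bank1 row2 -> MISS (open row2); precharges=5

Answer: 5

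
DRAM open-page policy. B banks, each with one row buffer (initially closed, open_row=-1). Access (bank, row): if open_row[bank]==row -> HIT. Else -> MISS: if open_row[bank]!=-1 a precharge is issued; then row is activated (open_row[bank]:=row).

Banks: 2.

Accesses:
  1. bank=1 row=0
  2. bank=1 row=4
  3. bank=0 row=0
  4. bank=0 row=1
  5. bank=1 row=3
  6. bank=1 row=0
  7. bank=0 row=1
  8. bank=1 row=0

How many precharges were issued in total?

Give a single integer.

Acc 1: bank1 row0 -> MISS (open row0); precharges=0
Acc 2: bank1 row4 -> MISS (open row4); precharges=1
Acc 3: bank0 row0 -> MISS (open row0); precharges=1
Acc 4: bank0 row1 -> MISS (open row1); precharges=2
Acc 5: bank1 row3 -> MISS (open row3); precharges=3
Acc 6: bank1 row0 -> MISS (open row0); precharges=4
Acc 7: bank0 row1 -> HIT
Acc 8: bank1 row0 -> HIT

Answer: 4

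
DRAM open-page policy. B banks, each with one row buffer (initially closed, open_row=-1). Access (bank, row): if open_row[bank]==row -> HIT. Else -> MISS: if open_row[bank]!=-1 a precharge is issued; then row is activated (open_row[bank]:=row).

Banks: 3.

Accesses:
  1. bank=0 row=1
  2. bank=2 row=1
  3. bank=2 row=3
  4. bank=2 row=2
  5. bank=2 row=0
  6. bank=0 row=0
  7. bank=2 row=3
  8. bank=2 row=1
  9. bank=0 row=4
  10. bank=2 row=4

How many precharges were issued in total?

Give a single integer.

Answer: 8

Derivation:
Acc 1: bank0 row1 -> MISS (open row1); precharges=0
Acc 2: bank2 row1 -> MISS (open row1); precharges=0
Acc 3: bank2 row3 -> MISS (open row3); precharges=1
Acc 4: bank2 row2 -> MISS (open row2); precharges=2
Acc 5: bank2 row0 -> MISS (open row0); precharges=3
Acc 6: bank0 row0 -> MISS (open row0); precharges=4
Acc 7: bank2 row3 -> MISS (open row3); precharges=5
Acc 8: bank2 row1 -> MISS (open row1); precharges=6
Acc 9: bank0 row4 -> MISS (open row4); precharges=7
Acc 10: bank2 row4 -> MISS (open row4); precharges=8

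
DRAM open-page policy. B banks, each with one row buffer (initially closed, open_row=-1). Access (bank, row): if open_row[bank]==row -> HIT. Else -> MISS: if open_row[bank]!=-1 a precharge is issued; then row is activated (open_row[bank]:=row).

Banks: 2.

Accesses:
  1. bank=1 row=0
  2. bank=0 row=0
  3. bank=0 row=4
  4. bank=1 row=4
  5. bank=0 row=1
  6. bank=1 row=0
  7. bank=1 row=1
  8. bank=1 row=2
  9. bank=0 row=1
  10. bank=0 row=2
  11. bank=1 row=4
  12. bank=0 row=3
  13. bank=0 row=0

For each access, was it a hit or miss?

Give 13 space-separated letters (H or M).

Acc 1: bank1 row0 -> MISS (open row0); precharges=0
Acc 2: bank0 row0 -> MISS (open row0); precharges=0
Acc 3: bank0 row4 -> MISS (open row4); precharges=1
Acc 4: bank1 row4 -> MISS (open row4); precharges=2
Acc 5: bank0 row1 -> MISS (open row1); precharges=3
Acc 6: bank1 row0 -> MISS (open row0); precharges=4
Acc 7: bank1 row1 -> MISS (open row1); precharges=5
Acc 8: bank1 row2 -> MISS (open row2); precharges=6
Acc 9: bank0 row1 -> HIT
Acc 10: bank0 row2 -> MISS (open row2); precharges=7
Acc 11: bank1 row4 -> MISS (open row4); precharges=8
Acc 12: bank0 row3 -> MISS (open row3); precharges=9
Acc 13: bank0 row0 -> MISS (open row0); precharges=10

Answer: M M M M M M M M H M M M M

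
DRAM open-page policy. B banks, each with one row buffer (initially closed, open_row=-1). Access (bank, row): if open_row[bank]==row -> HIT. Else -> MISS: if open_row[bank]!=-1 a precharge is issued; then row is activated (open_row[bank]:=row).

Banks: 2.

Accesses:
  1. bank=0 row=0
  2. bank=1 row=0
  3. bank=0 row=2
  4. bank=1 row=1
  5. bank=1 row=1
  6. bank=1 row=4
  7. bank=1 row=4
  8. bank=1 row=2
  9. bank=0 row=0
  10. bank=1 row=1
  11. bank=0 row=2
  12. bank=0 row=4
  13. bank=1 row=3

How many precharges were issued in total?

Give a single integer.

Answer: 9

Derivation:
Acc 1: bank0 row0 -> MISS (open row0); precharges=0
Acc 2: bank1 row0 -> MISS (open row0); precharges=0
Acc 3: bank0 row2 -> MISS (open row2); precharges=1
Acc 4: bank1 row1 -> MISS (open row1); precharges=2
Acc 5: bank1 row1 -> HIT
Acc 6: bank1 row4 -> MISS (open row4); precharges=3
Acc 7: bank1 row4 -> HIT
Acc 8: bank1 row2 -> MISS (open row2); precharges=4
Acc 9: bank0 row0 -> MISS (open row0); precharges=5
Acc 10: bank1 row1 -> MISS (open row1); precharges=6
Acc 11: bank0 row2 -> MISS (open row2); precharges=7
Acc 12: bank0 row4 -> MISS (open row4); precharges=8
Acc 13: bank1 row3 -> MISS (open row3); precharges=9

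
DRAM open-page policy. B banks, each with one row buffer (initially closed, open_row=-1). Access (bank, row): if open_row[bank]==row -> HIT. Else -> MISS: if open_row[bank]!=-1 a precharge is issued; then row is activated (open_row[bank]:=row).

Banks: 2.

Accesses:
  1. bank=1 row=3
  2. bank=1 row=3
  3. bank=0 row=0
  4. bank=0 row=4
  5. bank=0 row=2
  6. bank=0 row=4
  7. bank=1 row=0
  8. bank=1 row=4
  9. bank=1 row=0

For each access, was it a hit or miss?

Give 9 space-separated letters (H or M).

Acc 1: bank1 row3 -> MISS (open row3); precharges=0
Acc 2: bank1 row3 -> HIT
Acc 3: bank0 row0 -> MISS (open row0); precharges=0
Acc 4: bank0 row4 -> MISS (open row4); precharges=1
Acc 5: bank0 row2 -> MISS (open row2); precharges=2
Acc 6: bank0 row4 -> MISS (open row4); precharges=3
Acc 7: bank1 row0 -> MISS (open row0); precharges=4
Acc 8: bank1 row4 -> MISS (open row4); precharges=5
Acc 9: bank1 row0 -> MISS (open row0); precharges=6

Answer: M H M M M M M M M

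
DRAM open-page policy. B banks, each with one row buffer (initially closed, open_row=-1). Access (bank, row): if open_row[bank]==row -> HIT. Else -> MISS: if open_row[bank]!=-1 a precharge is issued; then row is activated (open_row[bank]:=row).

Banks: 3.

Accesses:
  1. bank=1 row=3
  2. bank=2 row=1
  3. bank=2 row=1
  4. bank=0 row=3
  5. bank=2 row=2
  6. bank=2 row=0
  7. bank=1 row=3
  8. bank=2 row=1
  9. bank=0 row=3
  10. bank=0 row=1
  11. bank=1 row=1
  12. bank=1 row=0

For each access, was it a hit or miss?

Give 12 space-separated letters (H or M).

Answer: M M H M M M H M H M M M

Derivation:
Acc 1: bank1 row3 -> MISS (open row3); precharges=0
Acc 2: bank2 row1 -> MISS (open row1); precharges=0
Acc 3: bank2 row1 -> HIT
Acc 4: bank0 row3 -> MISS (open row3); precharges=0
Acc 5: bank2 row2 -> MISS (open row2); precharges=1
Acc 6: bank2 row0 -> MISS (open row0); precharges=2
Acc 7: bank1 row3 -> HIT
Acc 8: bank2 row1 -> MISS (open row1); precharges=3
Acc 9: bank0 row3 -> HIT
Acc 10: bank0 row1 -> MISS (open row1); precharges=4
Acc 11: bank1 row1 -> MISS (open row1); precharges=5
Acc 12: bank1 row0 -> MISS (open row0); precharges=6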